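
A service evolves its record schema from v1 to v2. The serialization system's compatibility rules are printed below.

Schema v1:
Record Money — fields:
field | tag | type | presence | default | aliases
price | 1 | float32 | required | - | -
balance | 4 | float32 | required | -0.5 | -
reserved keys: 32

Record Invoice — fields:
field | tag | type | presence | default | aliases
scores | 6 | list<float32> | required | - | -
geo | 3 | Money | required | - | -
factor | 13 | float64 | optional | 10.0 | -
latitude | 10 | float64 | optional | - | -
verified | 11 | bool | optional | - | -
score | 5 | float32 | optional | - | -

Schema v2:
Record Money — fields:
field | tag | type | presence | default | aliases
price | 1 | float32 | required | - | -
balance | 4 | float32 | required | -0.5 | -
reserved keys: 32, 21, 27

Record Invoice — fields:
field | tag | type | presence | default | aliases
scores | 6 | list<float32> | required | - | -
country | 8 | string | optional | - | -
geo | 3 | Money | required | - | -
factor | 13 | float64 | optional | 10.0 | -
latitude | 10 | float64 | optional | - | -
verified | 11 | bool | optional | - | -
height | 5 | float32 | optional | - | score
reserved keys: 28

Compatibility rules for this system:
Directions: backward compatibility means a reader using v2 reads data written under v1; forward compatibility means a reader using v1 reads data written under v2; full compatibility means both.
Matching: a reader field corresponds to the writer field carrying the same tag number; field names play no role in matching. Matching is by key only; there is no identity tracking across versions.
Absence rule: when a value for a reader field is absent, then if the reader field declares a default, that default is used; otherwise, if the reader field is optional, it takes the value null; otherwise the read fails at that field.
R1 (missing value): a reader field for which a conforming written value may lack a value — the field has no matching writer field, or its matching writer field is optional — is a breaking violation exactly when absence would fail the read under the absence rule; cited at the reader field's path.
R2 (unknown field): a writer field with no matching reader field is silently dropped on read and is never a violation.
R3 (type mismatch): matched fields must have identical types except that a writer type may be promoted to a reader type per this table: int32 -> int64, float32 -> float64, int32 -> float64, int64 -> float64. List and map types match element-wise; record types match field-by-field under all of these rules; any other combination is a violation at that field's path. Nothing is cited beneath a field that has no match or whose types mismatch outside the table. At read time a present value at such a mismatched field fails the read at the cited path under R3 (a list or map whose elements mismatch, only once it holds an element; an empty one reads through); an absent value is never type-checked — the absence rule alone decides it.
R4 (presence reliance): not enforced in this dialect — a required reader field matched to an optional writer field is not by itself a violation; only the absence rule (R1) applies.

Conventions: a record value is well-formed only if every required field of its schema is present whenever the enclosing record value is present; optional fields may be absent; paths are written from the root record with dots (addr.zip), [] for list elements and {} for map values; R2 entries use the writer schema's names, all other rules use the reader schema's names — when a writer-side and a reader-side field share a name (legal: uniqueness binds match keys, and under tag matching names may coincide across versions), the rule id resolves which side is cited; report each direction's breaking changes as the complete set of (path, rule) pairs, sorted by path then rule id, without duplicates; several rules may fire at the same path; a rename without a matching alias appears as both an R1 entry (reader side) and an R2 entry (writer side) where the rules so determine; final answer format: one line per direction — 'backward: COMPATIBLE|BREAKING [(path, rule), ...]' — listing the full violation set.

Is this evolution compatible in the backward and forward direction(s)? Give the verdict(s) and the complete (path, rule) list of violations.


each type pair in Invoice: writer, then reader
checking backward for Invoice: reader v2 against writer v1:
  writer required, list<float32> -> list<float32>: reader scores maps from writer scores
  no writer field matches reader country
  writer required, Money -> Money: reader geo maps from writer geo
  writer optional, float64 -> float64: reader factor maps from writer factor
  writer optional, float64 -> float64: reader latitude maps from writer latitude
  writer optional, bool -> bool: reader verified maps from writer verified
  writer optional, float32 -> float32: reader height maps from writer score
  writer required, float32 -> float32: reader geo.price maps from writer geo.price
  writer required, float32 -> float32: reader geo.balance maps from writer geo.balance
  nothing fires on Invoice: backward is COMPATIBLE
checking forward for Invoice: reader v1 against writer v2:
  writer required, list<float32> -> list<float32>: reader scores maps from writer scores
  writer required, Money -> Money: reader geo maps from writer geo
  writer optional, float64 -> float64: reader factor maps from writer factor
  writer optional, float64 -> float64: reader latitude maps from writer latitude
  writer optional, bool -> bool: reader verified maps from writer verified
  writer optional, float32 -> float32: reader score maps from writer height
  writer country: unknown to reader
  writer required, float32 -> float32: reader geo.price maps from writer geo.price
  writer required, float32 -> float32: reader geo.balance maps from writer geo.balance
  nothing fires on Invoice: forward is COMPATIBLE

backward: COMPATIBLE []; forward: COMPATIBLE []


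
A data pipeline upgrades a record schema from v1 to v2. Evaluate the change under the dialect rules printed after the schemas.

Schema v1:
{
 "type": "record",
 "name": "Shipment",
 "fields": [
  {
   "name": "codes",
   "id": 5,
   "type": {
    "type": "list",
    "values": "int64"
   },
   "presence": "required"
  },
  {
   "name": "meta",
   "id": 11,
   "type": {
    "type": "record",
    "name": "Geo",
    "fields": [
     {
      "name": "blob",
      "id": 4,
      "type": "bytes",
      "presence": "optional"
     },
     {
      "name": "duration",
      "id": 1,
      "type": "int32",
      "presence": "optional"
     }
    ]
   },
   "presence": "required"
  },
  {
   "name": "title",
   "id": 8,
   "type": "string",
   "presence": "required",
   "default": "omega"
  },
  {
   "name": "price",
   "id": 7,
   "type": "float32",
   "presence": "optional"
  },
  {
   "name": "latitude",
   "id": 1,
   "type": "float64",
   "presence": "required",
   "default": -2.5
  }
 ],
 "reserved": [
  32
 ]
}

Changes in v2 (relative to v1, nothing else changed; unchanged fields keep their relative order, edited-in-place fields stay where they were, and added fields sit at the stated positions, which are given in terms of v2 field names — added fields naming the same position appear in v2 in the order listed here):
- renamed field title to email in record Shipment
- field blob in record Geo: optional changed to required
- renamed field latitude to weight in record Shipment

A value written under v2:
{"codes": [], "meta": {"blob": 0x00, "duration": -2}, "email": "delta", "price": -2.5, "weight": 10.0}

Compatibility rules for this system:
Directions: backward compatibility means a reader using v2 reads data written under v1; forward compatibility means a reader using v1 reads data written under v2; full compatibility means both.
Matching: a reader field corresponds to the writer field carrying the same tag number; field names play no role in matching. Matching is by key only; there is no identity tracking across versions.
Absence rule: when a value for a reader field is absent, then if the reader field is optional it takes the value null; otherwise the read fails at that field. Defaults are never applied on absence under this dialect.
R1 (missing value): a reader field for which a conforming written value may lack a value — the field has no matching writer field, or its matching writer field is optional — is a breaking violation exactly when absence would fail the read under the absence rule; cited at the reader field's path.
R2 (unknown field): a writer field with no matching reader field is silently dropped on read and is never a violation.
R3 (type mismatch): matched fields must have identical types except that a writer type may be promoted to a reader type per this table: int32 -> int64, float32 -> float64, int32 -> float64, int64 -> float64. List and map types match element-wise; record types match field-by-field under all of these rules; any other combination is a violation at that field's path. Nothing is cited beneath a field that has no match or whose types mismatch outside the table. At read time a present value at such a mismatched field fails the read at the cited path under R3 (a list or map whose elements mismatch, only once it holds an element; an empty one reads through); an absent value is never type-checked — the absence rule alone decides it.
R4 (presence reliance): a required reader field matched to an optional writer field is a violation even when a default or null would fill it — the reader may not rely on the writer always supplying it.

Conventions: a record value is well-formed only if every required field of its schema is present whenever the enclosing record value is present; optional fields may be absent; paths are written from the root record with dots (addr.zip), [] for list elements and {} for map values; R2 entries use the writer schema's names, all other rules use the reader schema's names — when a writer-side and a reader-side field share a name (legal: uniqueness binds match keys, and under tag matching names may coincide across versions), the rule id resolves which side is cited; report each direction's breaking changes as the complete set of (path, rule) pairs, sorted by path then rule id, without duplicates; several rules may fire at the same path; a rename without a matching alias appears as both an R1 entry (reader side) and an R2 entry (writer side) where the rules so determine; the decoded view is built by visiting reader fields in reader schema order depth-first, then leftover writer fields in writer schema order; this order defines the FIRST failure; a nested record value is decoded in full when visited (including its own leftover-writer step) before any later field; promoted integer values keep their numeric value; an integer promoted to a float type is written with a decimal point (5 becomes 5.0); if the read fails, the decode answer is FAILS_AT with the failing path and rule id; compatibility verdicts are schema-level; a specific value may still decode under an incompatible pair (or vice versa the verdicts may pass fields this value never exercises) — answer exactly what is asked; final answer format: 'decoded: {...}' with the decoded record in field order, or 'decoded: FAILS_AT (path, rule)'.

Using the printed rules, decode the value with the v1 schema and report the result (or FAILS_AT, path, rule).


the writer's type comes first in each Shipment pair
migrating the Shipment value to v1:
  codes := []
  meta.blob := 0x00
  meta.duration := -2
  title := "delta" (from writer email)
  price := -2.5
  latitude := 10.0 (from writer weight)
  => decoded: {"codes": [], "meta": {"blob": 0x00, "duration": -2}, "title": "delta", "price": -2.5, "latitude": 10.0}
ruling out the remaining Shipment differences:
  renamed field title to email in record Shipment -> fires no rule on Shipment under this dialect and leaves the result unchanged
  field blob in record Geo: optional changed to required -> schema-level compatibility only; this Shipment value's decode is unchanged
  renamed field latitude to weight in record Shipment -> fires no rule on Shipment under this dialect and leaves the result unchanged

decoded: {"codes": [], "meta": {"blob": 0x00, "duration": -2}, "title": "delta", "price": -2.5, "latitude": 10.0}


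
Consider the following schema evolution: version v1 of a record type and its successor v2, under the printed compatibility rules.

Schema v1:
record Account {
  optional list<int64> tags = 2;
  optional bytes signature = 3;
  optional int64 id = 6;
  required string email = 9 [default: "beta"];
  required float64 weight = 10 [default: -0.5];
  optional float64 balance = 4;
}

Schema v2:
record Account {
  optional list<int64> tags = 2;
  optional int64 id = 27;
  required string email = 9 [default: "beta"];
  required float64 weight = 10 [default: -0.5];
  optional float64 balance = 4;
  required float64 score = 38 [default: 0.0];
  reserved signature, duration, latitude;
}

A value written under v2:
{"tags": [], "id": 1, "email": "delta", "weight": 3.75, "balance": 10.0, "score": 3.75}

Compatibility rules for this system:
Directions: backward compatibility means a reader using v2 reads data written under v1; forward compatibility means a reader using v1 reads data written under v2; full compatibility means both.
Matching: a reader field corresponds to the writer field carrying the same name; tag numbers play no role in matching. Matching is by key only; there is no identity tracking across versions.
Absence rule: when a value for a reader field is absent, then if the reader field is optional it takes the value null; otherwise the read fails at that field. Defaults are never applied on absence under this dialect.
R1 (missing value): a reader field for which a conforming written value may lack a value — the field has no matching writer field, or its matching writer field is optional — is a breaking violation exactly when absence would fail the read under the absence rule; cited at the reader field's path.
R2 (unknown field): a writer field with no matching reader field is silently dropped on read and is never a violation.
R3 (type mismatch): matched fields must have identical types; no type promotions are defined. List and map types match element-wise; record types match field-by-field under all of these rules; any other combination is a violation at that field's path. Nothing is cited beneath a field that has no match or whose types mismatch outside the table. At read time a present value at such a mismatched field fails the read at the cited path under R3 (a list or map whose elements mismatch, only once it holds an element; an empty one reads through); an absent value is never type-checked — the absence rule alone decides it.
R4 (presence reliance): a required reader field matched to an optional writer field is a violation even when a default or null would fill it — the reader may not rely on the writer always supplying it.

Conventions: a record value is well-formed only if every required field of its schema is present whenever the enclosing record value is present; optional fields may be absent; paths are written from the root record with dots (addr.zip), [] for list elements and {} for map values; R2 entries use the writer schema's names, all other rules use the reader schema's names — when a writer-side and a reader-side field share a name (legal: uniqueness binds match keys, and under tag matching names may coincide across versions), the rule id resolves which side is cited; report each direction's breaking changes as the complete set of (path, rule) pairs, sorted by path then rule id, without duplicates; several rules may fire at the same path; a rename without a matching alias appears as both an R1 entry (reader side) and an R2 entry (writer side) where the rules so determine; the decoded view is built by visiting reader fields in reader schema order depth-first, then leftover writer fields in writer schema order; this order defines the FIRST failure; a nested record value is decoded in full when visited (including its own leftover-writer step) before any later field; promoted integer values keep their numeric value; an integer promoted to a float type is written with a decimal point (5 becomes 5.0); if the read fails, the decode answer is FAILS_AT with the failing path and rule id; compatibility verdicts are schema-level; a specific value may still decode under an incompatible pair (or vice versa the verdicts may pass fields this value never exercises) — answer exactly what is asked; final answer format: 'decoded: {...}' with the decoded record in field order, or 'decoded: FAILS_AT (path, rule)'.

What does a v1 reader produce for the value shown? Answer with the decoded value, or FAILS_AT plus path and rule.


decoded: {"tags": [], "signature": null, "id": 1, "email": "delta", "weight": 3.75, "balance": 10.0}

the writer's type comes first in each Account pair
decode walk for Account under reader schema v1:
  tags := []
  signature := null (absent, optional -> null)
  id := 1
  email := "delta"
  weight := 3.75
  balance := 10.0
  writer score: unknown -> dropped
  => decoded: {"tags": [], "signature": null, "id": 1, "email": "delta", "weight": 3.75, "balance": 10.0}
the rest of the Account diff is inert for this question:
  removed field signature from record Account (its key "signature" joins the reserved list) -> inert under this dialect — no rule fires on Account and the result does not move
  field id in record Account: tag 6 changed to 27 -> inert under this dialect — no rule fires on Account and the result does not move
  added field score to record Account: required float64, tag 38, default 0.0 (in v2 it sits last) -> affects the rule determinations only; this particular Account value decodes identically


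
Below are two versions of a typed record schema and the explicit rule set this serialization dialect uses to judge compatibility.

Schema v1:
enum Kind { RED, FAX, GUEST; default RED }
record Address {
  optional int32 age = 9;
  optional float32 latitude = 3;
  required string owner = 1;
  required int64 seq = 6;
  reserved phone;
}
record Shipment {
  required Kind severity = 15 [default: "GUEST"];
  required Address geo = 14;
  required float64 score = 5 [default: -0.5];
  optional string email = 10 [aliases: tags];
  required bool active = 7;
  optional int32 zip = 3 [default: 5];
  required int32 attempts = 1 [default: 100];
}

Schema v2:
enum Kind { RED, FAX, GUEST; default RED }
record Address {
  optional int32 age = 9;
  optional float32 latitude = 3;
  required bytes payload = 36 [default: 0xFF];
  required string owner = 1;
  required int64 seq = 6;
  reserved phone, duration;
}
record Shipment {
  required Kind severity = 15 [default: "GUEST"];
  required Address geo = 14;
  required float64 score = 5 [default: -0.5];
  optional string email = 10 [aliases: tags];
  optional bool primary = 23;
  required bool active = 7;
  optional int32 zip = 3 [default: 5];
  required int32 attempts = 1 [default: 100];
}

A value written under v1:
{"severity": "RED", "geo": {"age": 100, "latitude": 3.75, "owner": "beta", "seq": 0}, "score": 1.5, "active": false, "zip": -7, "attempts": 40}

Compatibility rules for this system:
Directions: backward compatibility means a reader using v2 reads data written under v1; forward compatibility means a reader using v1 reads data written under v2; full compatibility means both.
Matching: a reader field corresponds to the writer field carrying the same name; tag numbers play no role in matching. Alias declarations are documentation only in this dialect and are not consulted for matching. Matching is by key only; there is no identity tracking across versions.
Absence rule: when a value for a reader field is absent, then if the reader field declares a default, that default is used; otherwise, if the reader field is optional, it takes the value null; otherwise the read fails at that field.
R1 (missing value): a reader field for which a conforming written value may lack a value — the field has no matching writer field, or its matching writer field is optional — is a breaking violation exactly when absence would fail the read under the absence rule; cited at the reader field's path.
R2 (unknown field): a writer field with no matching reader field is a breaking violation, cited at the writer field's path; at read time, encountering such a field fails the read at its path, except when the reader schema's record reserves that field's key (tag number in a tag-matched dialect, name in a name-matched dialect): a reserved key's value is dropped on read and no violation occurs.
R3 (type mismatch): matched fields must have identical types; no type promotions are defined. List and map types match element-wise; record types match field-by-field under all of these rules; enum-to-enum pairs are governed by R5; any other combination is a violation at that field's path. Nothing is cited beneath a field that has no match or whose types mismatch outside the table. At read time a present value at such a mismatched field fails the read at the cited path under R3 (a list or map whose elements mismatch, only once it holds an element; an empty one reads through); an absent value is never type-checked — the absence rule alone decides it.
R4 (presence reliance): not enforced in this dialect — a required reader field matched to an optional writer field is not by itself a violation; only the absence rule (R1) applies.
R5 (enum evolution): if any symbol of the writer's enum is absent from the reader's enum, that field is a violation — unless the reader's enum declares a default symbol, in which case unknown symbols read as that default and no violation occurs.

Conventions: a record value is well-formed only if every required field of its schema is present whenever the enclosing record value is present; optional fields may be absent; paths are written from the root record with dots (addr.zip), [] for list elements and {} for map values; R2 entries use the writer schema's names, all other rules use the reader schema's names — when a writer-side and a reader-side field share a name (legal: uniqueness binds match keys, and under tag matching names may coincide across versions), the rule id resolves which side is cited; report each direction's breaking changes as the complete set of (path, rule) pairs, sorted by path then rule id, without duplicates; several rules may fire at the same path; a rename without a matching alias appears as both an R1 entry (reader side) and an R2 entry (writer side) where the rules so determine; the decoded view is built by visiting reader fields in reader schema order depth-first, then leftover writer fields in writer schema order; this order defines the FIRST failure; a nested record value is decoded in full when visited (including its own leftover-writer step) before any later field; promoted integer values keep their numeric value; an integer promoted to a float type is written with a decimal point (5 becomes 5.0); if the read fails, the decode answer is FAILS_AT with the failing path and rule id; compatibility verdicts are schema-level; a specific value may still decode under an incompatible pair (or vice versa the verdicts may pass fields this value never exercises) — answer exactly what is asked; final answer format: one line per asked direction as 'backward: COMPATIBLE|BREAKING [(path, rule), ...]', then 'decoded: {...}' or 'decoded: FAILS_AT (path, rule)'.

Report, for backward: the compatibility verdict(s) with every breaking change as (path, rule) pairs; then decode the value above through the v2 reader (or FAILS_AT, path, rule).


backward: COMPATIBLE []; decoded: {"severity": "RED", "geo": {"age": 100, "latitude": 3.75, "payload": 0xFF, "owner": "beta", "seq": 0}, "score": 1.5, "email": null, "primary": null, "active": false, "zip": -7, "attempts": 40}

the writer's type comes first in each Shipment pair
backward pass over Shipment, reader schema v2, writer schema v1:
  severity: Kind -> Kind, writer required; from severity
  geo: Address -> Address, writer required; from geo
  score: float64 -> float64, writer required; from score
  email: string -> string, writer optional; from email
  primary has no writer counterpart
  active: bool -> bool, writer required; from active
  zip: int32 -> int32, writer optional; from zip
  attempts: int32 -> int32, writer required; from attempts
  geo.age: int32 -> int32, writer optional; from geo.age
  geo.latitude: float32 -> float32, writer optional; from geo.latitude
  geo.payload has no writer counterpart
  geo.owner: string -> string, writer required; from geo.owner
  geo.seq: int64 -> int64, writer required; from geo.seq
  => backward verdict for Shipment: COMPATIBLE, no violations
migrating the Shipment value to v2:
  severity := "RED"
  geo.age := 100
  geo.latitude := 3.75
  geo.payload := 0xFF (no value, default fills)
  geo.owner := "beta"
  geo.seq := 0
  score := 1.5
  email := null (not supplied -> null)
  primary := null (not supplied -> null)
  active := false
  zip := -7
  attempts := 40
  => decoded: {"severity": "RED", "geo": {"age": 100, "latitude": 3.75, "payload": 0xFF, "owner": "beta", "seq": 0}, "score": 1.5, "email": null, "primary": null, "active": false, "zip": -7, "attempts": 40}


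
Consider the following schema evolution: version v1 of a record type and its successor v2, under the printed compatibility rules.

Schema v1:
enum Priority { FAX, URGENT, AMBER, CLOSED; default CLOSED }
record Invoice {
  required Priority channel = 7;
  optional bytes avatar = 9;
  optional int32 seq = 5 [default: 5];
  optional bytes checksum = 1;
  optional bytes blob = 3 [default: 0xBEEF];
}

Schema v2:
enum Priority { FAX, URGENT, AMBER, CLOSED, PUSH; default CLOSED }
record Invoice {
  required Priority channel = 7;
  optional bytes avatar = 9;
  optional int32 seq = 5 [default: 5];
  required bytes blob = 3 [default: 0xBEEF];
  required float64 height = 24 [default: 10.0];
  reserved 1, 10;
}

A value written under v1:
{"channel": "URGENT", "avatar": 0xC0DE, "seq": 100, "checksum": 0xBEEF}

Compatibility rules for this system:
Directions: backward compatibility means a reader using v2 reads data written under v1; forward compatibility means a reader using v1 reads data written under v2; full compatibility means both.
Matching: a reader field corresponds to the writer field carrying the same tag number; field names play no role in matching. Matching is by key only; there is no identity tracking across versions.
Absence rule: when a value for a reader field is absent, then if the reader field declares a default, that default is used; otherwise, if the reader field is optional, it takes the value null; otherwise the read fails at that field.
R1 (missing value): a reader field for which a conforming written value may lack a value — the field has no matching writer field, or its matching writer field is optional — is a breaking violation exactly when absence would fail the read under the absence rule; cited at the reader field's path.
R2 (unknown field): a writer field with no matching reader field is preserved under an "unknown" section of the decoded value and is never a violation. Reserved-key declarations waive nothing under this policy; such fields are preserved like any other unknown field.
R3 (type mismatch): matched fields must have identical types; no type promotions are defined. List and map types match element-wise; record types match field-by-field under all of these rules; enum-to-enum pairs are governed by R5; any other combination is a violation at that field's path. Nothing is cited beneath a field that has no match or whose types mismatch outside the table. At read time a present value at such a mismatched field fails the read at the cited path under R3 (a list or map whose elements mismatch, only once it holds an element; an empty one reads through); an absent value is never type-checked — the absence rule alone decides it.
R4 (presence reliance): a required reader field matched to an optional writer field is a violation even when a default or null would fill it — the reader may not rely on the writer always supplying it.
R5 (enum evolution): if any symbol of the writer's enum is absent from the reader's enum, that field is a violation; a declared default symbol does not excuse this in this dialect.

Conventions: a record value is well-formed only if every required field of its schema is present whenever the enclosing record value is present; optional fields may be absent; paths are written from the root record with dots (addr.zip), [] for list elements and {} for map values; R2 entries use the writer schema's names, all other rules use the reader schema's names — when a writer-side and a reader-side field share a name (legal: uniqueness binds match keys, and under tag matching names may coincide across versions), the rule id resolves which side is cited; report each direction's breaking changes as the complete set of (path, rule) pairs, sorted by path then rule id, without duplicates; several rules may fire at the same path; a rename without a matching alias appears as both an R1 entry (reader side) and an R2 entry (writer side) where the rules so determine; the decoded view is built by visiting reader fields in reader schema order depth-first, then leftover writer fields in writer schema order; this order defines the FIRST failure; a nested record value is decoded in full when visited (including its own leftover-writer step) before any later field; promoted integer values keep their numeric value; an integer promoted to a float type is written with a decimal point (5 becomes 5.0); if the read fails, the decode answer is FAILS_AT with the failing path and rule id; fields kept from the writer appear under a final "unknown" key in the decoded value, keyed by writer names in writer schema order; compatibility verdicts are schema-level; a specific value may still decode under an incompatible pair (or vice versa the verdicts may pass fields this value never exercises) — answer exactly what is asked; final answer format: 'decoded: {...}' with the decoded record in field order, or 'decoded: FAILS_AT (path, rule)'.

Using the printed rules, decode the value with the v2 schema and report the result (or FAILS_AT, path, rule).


decoded: {"channel": "URGENT", "avatar": 0xC0DE, "seq": 100, "blob": 0xBEEF, "height": 10.0, "unknown": {"checksum": 0xBEEF}}

arrows below run writer -> reader for Invoice
decode (reader v2):
  channel := "URGENT"
  avatar := 0xC0DE
  seq := 100
  blob := 0xBEEF (missing; default applied)
  height := 10.0 (missing; default applied)
  writer checksum: kept under "unknown"
  => decoded: {"channel": "URGENT", "avatar": 0xC0DE, "seq": 100, "blob": 0xBEEF, "height": 10.0, "unknown": {"checksum": 0xBEEF}}
the other Invoice changes do not affect what is asked:
  enum Priority (field channel in record Invoice): symbol PUSH added -> a verdict-level change on Invoice — the shown value reads the same
  field blob in record Invoice: optional changed to required -> a verdict-level change on Invoice — the shown value reads the same


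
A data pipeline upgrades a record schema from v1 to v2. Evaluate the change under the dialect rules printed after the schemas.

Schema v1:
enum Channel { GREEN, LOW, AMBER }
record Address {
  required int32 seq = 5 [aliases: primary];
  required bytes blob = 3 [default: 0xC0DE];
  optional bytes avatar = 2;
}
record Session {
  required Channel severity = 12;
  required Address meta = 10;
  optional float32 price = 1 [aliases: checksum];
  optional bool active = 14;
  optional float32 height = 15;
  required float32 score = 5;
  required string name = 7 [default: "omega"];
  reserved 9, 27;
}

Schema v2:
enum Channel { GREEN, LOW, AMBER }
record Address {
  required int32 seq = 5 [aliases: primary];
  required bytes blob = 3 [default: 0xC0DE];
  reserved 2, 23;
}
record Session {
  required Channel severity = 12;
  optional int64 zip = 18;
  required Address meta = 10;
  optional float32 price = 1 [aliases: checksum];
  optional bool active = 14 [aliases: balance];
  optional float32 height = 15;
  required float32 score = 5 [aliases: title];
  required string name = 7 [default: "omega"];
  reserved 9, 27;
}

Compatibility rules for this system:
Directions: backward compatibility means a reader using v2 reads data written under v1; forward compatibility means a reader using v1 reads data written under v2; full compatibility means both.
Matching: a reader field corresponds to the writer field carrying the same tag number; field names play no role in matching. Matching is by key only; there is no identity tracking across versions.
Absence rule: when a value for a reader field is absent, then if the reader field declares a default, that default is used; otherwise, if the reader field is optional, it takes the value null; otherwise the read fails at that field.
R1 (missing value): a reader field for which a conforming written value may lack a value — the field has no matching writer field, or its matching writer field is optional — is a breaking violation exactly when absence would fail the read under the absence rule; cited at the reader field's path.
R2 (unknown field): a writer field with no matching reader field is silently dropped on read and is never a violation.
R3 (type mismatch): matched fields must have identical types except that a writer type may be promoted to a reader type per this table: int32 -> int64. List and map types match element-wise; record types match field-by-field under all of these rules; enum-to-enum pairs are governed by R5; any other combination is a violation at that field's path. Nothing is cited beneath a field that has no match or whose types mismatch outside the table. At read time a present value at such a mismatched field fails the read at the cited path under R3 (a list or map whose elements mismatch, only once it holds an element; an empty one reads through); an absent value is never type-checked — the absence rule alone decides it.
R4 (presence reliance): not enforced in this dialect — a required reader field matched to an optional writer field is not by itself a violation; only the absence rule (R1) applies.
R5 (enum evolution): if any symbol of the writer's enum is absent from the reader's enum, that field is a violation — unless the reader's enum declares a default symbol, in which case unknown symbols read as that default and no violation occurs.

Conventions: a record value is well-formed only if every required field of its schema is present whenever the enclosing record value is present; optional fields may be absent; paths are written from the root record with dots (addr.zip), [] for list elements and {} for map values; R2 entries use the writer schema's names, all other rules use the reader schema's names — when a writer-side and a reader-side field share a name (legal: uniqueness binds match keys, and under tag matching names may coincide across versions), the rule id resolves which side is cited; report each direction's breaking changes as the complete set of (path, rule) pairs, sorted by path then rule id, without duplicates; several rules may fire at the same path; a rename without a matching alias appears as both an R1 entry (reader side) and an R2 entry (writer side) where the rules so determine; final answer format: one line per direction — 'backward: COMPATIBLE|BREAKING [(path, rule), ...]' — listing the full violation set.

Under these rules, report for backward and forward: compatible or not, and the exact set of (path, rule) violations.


in Session below, arrows point writer -> reader
backward on Session — v2 reading data written by v1:
  Channel -> Channel, writer required: severity aligns to severity
  no writer field matches reader zip
  Address -> Address, writer required: meta aligns to meta
  float32 -> float32, writer optional: price aligns to price
  bool -> bool, writer optional: active aligns to active
  float32 -> float32, writer optional: height aligns to height
  float32 -> float32, writer required: score aligns to score
  string -> string, writer required: name aligns to name
  int32 -> int32, writer required: meta.seq aligns to meta.seq
  bytes -> bytes, writer required: meta.blob aligns to meta.blob
  meta.avatar (writer side), unknown to reader
  nothing fires on Session: backward is COMPATIBLE
forward on Session — v1 reading data written by v2:
  Channel -> Channel, writer required: severity aligns to severity
  Address -> Address, writer required: meta aligns to meta
  float32 -> float32, writer optional: price aligns to price
  bool -> bool, writer optional: active aligns to active
  float32 -> float32, writer optional: height aligns to height
  float32 -> float32, writer required: score aligns to score
  string -> string, writer required: name aligns to name
  zip (writer side), unknown to reader
  int32 -> int32, writer required: meta.seq aligns to meta.seq
  bytes -> bytes, writer required: meta.blob aligns to meta.blob
  no writer field matches reader meta.avatar
  nothing fires on Session: forward is COMPATIBLE

backward: COMPATIBLE []; forward: COMPATIBLE []


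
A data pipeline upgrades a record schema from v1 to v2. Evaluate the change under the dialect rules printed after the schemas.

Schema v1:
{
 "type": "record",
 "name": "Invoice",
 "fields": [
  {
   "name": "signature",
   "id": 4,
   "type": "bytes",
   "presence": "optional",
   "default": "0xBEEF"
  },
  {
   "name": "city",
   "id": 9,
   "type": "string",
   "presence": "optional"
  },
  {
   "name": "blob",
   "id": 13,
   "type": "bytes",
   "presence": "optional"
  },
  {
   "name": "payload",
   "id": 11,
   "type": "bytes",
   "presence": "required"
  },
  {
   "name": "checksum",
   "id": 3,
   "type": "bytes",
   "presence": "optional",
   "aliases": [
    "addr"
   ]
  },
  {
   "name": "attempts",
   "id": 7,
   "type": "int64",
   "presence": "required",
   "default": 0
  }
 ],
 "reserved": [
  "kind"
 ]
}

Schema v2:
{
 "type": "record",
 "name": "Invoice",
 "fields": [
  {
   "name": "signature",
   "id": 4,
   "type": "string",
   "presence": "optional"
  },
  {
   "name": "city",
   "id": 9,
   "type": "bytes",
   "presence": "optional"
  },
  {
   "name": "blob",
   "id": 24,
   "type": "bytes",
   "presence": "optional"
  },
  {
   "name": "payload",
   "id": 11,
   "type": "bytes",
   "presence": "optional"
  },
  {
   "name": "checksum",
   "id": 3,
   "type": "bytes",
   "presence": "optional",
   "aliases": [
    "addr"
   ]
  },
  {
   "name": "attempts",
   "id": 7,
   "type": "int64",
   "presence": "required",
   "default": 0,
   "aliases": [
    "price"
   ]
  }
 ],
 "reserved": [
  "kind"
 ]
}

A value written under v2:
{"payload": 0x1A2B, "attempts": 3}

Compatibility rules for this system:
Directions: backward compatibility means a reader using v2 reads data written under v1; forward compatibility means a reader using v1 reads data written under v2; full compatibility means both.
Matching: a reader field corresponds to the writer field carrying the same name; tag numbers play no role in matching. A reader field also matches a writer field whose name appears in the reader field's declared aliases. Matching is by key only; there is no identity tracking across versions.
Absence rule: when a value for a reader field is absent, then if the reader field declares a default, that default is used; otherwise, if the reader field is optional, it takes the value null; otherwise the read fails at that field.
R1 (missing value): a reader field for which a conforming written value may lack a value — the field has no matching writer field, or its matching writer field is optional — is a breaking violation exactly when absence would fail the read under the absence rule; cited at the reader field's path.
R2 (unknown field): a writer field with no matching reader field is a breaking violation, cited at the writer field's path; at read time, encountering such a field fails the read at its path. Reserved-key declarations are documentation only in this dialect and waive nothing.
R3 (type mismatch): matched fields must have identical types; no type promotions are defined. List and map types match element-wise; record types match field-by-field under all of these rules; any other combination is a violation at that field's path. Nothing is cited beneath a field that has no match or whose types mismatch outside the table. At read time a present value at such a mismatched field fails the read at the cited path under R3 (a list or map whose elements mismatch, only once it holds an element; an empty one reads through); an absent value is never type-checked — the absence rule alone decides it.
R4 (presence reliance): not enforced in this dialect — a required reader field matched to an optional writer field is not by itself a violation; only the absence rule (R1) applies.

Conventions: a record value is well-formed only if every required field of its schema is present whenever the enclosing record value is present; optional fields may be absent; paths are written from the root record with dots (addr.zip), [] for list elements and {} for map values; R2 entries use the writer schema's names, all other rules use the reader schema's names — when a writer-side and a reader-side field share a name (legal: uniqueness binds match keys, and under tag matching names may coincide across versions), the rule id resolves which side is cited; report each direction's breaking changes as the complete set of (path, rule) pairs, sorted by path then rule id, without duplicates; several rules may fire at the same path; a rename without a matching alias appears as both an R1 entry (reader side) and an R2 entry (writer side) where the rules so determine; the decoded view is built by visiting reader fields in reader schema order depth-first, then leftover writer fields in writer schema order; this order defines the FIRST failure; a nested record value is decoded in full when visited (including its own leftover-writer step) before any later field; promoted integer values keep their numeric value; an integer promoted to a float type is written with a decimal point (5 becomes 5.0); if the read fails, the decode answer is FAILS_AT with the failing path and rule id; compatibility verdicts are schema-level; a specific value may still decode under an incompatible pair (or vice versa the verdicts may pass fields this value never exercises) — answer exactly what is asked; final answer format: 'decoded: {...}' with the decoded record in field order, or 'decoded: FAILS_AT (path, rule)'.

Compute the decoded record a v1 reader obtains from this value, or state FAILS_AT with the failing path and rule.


decoded: {"signature": 0xBEEF, "city": null, "blob": null, "payload": 0x1A2B, "checksum": null, "attempts": 3}

arrows below run writer -> reader for Invoice
decode walk for Invoice under reader schema v1:
  signature := 0xBEEF (missing; default applied)
  city := null (missing; optional => null)
  blob := null (missing; optional => null)
  payload := 0x1A2B
  checksum := null (missing; optional => null)
  attempts := 3
  => decoded: {"signature": 0xBEEF, "city": null, "blob": null, "payload": 0x1A2B, "checksum": null, "attempts": 3}
the rest of the Invoice diff is inert for this question:
  field payload in record Invoice: required changed to optional -> affects the rule determinations only; this particular Invoice value decodes identically
  field signature in record Invoice: type bytes changed to string (its default is dropped) -> affects the rule determinations only; this particular Invoice value decodes identically
  field blob in record Invoice: tag 13 changed to 24 -> inert under this dialect — no rule fires on Invoice and the result does not move
  field city in record Invoice: type string changed to bytes -> affects the rule determinations only; this particular Invoice value decodes identically
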